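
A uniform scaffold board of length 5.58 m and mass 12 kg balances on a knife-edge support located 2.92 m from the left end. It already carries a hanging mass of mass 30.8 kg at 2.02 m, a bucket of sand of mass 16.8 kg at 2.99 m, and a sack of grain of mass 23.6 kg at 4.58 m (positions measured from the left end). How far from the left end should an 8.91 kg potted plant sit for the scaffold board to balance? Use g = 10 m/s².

x ≈ 1.68 m from the left end

Taking torques about the knife-edge support (at 2.92 m from the left end):
Beam weight: 12 × 10 = 120 N down at 2.79 m → arm 0.13 m, τ = 120 × 0.13 = 15.6 N·m counterclockwise.
Hanging mass: 30.8 × 10 = 308 N down at 2.02 m → arm 0.9 m, τ = 308 × 0.9 = 277.2 N·m counterclockwise.
Bucket of sand: 16.8 × 10 = 168 N down at 2.99 m → arm 0.07 m, τ = 168 × 0.07 = 11.76 N·m clockwise.
Sack of grain: 23.6 × 10 = 236 N down at 4.58 m → arm 1.66 m, τ = 236 × 1.66 = 391.8 N·m clockwise.
Net moment of existing loads = 110.8 N·m clockwise.
The potted plant weighs 8.91 × 10 = 89.1 N and must supply an equal counterclockwise moment, so its lever arm about the knife-edge support is 110.8 / 89.1 = 1.24 m.
That puts it at 2.92 − 1.24 = 1.68 m from the left end.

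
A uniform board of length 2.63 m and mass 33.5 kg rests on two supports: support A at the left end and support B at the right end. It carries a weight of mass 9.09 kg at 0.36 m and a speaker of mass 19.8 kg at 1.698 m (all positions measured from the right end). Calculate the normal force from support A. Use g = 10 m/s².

R_A ≈ 308 N

Take moments about support B.
Beam weight: 33.5 × 10 = 335 N down at 1.315 m → arm 1.315 m, τ = 335 × 1.315 = 440.5 N·m counterclockwise.
Weight: 9.09 × 10 = 90.9 N down at 0.36 m → arm 0.36 m, τ = 90.9 × 0.36 = 32.72 N·m counterclockwise.
Speaker: 19.8 × 10 = 198 N down at 1.698 m → arm 1.698 m, τ = 198 × 1.698 = 336.2 N·m counterclockwise.
Net load moment about support B = 809.4 N·m counterclockwise.
Reaction R at support A is upward at 2.63 m, arm 2.63 m → moment R × 2.63 clockwise.
Στ = 0 ⇒ R × 2.63 = 809.4 ⇒ R = 308 N.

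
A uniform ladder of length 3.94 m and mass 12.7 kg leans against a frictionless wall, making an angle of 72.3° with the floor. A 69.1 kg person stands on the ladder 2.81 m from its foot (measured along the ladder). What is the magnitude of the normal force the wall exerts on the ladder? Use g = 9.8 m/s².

N_wall ≈ 174 N

Sum moments about the foot of the ladder (the floor normal and friction both act there and drop out).
Ladder weight 12.7×9.8 = 124.5 N acts at 1.97 m along the ladder; its horizontal arm is 1.97·cos72.3° = 0.5989 m → τ = 74.56 N·m clockwise.
Person: 69.1×9.8 = 677.2 N at 2.81 m → arm 0.8543 m → τ = 578.5 N·m clockwise.
Wall normal N acts horizontally at the top; its moment arm is the height L sinθ = 3.94·sin72.3° = 3.753 m, counterclockwise.
Setting net torque to zero: N × 3.753 = 653.1 → N = 174 N.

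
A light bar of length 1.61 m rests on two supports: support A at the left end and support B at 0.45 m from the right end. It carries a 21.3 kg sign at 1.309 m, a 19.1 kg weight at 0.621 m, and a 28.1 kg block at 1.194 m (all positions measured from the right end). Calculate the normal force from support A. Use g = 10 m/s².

R_A ≈ 366 N

Choose support B as the axis so its reaction then has zero moment arm.
Sign: 21.3 × 10 = 213 N down at 1.309 m → arm 0.859 m, τ = 213 × 0.859 = 183 N·m counterclockwise.
Weight: 19.1 × 10 = 191 N down at 0.621 m → arm 0.171 m, τ = 191 × 0.171 = 32.66 N·m counterclockwise.
Block: 28.1 × 10 = 281 N down at 1.194 m → arm 0.744 m, τ = 281 × 0.744 = 209.1 N·m counterclockwise.
Net load moment about support B = 424.8 N·m counterclockwise.
Reaction R at support A is upward at 1.61 m, arm 1.16 m → moment R × 1.16 clockwise.
Στ = 0 ⇒ R × 1.16 = 424.8 ⇒ R = 366 N.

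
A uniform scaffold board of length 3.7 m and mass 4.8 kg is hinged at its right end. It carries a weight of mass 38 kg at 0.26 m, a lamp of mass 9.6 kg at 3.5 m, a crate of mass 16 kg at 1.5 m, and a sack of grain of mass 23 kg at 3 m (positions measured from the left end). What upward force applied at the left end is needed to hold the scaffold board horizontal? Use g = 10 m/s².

F ≈ 521 N

Taking torques about the right end:
Beam weight: 4.8 × 10 = 48 N down at 1.85 m → arm 1.85 m, τ = 48 × 1.85 = 88.8 N·m counterclockwise.
Weight: 38 × 10 = 380 N down at 0.26 m → arm 3.44 m, τ = 380 × 3.44 = 1307 N·m counterclockwise.
Lamp: 9.6 × 10 = 96 N down at 3.5 m → arm 0.2 m, τ = 96 × 0.2 = 19.2 N·m counterclockwise.
Crate: 16 × 10 = 160 N down at 1.5 m → arm 2.2 m, τ = 160 × 2.2 = 352 N·m counterclockwise.
Sack of grain: 23 × 10 = 230 N down at 3 m → arm 0.7 m, τ = 230 × 0.7 = 161 N·m counterclockwise.
Net moment of the loads = 1928 N·m counterclockwise.
The upward force F acts at the left end, arm 3.7 m, giving F × 3.7 clockwise.
Setting net torque to zero: F × 3.7 = 1928 → F = 1928 / 3.7 = 521 N.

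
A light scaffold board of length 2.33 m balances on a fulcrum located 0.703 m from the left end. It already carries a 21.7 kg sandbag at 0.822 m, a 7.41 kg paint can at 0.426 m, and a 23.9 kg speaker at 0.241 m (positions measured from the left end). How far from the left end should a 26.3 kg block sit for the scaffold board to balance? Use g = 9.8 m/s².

Take moments about the fulcrum (at 0.703 m from the left end).
Sandbag: 21.7 × 9.8 = 212.7 N down at 0.822 m → arm 0.119 m, τ = 212.7 × 0.119 = 25.31 N·m clockwise.
Paint can: 7.41 × 9.8 = 72.62 N down at 0.426 m → arm 0.277 m, τ = 72.62 × 0.277 = 20.12 N·m counterclockwise.
Speaker: 23.9 × 9.8 = 234.2 N down at 0.241 m → arm 0.462 m, τ = 234.2 × 0.462 = 108.2 N·m counterclockwise.
Net moment of existing loads = 103 N·m counterclockwise.
The block weighs 26.3 × 9.8 = 257.7 N and must supply an equal clockwise moment, so its lever arm about the fulcrum is 103 / 257.7 = 0.4 m.
That puts it at 0.703 + 0.4 = 1.1 m from the left end.

x ≈ 1.1 m from the left end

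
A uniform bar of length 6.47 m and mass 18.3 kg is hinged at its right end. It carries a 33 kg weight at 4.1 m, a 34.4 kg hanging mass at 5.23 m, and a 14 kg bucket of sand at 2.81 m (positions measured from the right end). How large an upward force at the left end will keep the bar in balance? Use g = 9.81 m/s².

Taking torques about the right end:
Beam weight: 18.3 × 9.81 = 179.5 N down at 3.235 m → arm 3.235 m, τ = 179.5 × 3.235 = 580.7 N·m counterclockwise.
Weight: 33 × 9.81 = 323.7 N down at 4.1 m → arm 4.1 m, τ = 323.7 × 4.1 = 1327 N·m counterclockwise.
Hanging mass: 34.4 × 9.81 = 337.5 N down at 5.23 m → arm 5.23 m, τ = 337.5 × 5.23 = 1765 N·m counterclockwise.
Bucket of sand: 14 × 9.81 = 137.3 N down at 2.81 m → arm 2.81 m, τ = 137.3 × 2.81 = 385.8 N·m counterclockwise.
Net moment of the loads = 4058 N·m counterclockwise.
The upward force F acts at the left end, arm 6.47 m, giving F × 6.47 clockwise.
For rotational equilibrium, F × 6.47 = 4058, so F = 4058 / 6.47 = 627 N.

F ≈ 627 N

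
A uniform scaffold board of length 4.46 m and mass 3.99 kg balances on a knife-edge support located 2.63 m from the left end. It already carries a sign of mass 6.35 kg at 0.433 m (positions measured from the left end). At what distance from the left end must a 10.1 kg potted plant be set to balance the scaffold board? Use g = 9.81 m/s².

x ≈ 4.17 m from the left end

About the knife-edge support (at 2.63 m from the left end):
Beam weight: 3.99 × 9.81 = 39.14 N down at 2.23 m → arm 0.4 m, τ = 39.14 × 0.4 = 15.66 N·m counterclockwise.
Sign: 6.35 × 9.81 = 62.29 N down at 0.433 m → arm 2.197 m, τ = 62.29 × 2.197 = 136.9 N·m counterclockwise.
Net moment of existing loads = 152.6 N·m counterclockwise.
The potted plant weighs 10.1 × 9.81 = 99.08 N and must supply an equal clockwise moment, so its lever arm about the knife-edge support is 152.6 / 99.08 = 1.54 m.
That puts it at 2.63 + 1.54 = 4.17 m from the left end.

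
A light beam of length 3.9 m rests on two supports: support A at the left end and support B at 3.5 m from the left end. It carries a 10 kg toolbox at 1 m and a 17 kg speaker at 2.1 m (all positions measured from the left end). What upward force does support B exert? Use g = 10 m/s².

About support A:
Toolbox: 10 × 10 = 100 N down at 1 m → arm 1 m, τ = 100 × 1 = 100 N·m clockwise.
Speaker: 17 × 10 = 170 N down at 2.1 m → arm 2.1 m, τ = 170 × 2.1 = 357 N·m clockwise.
Net load moment about support A = 457 N·m clockwise.
Reaction R at support B is upward at 3.5 m, arm 3.5 m → moment R × 3.5 counterclockwise.
Setting net torque to zero: R × 3.5 = 457 → R = 131 N.

R_B ≈ 131 N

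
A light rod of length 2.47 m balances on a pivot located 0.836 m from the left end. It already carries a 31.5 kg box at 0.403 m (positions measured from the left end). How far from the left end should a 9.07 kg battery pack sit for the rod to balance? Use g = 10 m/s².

About the pivot (at 0.836 m from the left end):
Box: 31.5 × 10 = 315 N down at 0.403 m → arm 0.433 m, τ = 315 × 0.433 = 136.4 N·m counterclockwise.
Net moment of existing loads = 136.4 N·m counterclockwise.
The battery pack weighs 9.07 × 10 = 90.7 N and must supply an equal clockwise moment, so its lever arm about the pivot is 136.4 / 90.7 = 1.5 m.
That puts it at 0.836 + 1.5 = 2.34 m from the left end.

x ≈ 2.34 m from the left end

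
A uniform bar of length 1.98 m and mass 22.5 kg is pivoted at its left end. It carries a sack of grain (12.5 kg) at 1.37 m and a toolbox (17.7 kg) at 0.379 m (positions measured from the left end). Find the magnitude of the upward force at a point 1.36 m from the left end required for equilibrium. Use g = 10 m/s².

F ≈ 339 N

About the left end:
Beam weight: 22.5 × 10 = 225 N down at 0.99 m → arm 0.99 m, τ = 225 × 0.99 = 222.8 N·m clockwise.
Sack of grain: 12.5 × 10 = 125 N down at 1.37 m → arm 1.37 m, τ = 125 × 1.37 = 171.2 N·m clockwise.
Toolbox: 17.7 × 10 = 177 N down at 0.379 m → arm 0.379 m, τ = 177 × 0.379 = 67.08 N·m clockwise.
Net moment of the loads = 461.1 N·m clockwise.
The upward force F acts at a point 1.36 m from the left end, arm 1.36 m, giving F × 1.36 counterclockwise.
Στ = 0 ⇒ F × 1.36 = 461.1 ⇒ F = 461.1 / 1.36 = 339 N.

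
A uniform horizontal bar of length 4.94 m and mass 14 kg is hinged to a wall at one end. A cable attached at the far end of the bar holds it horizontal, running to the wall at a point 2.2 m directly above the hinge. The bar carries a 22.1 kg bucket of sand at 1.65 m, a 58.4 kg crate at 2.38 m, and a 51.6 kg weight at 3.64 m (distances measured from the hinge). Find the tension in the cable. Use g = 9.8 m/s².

Taking torques about the hinge:
Beam weight: 14 × 9.8 = 137.2 N down at 2.47 m → arm 2.47 m, τ = 137.2 × 2.47 = 338.9 N·m clockwise.
Bucket of sand: 22.1 × 9.8 = 216.6 N down at 1.65 m → arm 1.65 m, τ = 216.6 × 1.65 = 357.4 N·m clockwise.
Crate: 58.4 × 9.8 = 572.3 N down at 2.38 m → arm 2.38 m, τ = 572.3 × 2.38 = 1362 N·m clockwise.
Weight: 51.6 × 9.8 = 505.7 N down at 3.64 m → arm 3.64 m, τ = 505.7 × 3.64 = 1841 N·m clockwise.
Total clockwise load moment = 3899 N·m.
The cable tension T acts at 4.94 m; only its component perpendicular to the bar, T sinθ, produces torque. sinθ = h/√(h²+d²) = 2.2/√(2.2²+4.94²) = 0.4068.
Balancing moments: T × 4.94 × 0.4068 = 3899, giving T = 3899 / 2.01 = 1940 N.

T ≈ 1940 N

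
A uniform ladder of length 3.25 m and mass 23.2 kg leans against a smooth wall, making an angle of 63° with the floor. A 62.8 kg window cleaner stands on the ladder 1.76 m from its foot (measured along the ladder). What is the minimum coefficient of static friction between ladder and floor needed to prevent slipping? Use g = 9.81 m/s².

About the foot of the ladder:
Ladder weight 23.2×9.81 = 227.6 N acts at 1.625 m along the ladder; its horizontal arm is 1.625·cos63° = 0.7377 m → τ = 167.9 N·m clockwise.
Window cleaner: 62.8×9.81 = 616.1 N at 1.76 m → arm 0.799 m → τ = 492.3 N·m clockwise.
Wall normal N acts horizontally at the top; its moment arm is the height L sinθ = 3.25·sin63° = 2.896 m, counterclockwise.
Στ = 0 ⇒ N × 2.896 = 660.2 ⇒ N = 228 N.
ΣFx = 0 ⇒ f = N_wall = 228 N. ΣFy = 0 ⇒ N_floor = 843.7 N.
μ_min = f / N_floor = 228 / 843.7 = 0.27.

μ_min ≈ 0.27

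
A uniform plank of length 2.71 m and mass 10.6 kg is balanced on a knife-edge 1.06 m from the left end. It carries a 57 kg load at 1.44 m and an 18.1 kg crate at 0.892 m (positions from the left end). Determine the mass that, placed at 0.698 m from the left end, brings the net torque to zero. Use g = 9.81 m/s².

Choose the knife-edge (at 1.06 m from the left end) as the axis so the support reaction has zero arm there.
Beam weight: 10.6 × 9.81 = 104 N down at 1.355 m → arm 0.295 m, τ = 104 × 0.295 = 30.68 N·m clockwise.
Load: 57 × 9.81 = 559.2 N down at 1.44 m → arm 0.38 m, τ = 559.2 × 0.38 = 212.5 N·m clockwise.
Crate: 18.1 × 9.81 = 177.6 N down at 0.892 m → arm 0.168 m, τ = 177.6 × 0.168 = 29.84 N·m counterclockwise.
Net moment of known loads = 213.3 N·m clockwise.
An unknown mass m at 0.698 m has arm 0.362 m; its moment is m·g·0.362 counterclockwise.
Στ = 0 ⇒ m × 9.81 × 0.362 = 213.3 ⇒ m = 213.3 / (9.81 × 0.362) = 60.1 kg.

m ≈ 60.1 kg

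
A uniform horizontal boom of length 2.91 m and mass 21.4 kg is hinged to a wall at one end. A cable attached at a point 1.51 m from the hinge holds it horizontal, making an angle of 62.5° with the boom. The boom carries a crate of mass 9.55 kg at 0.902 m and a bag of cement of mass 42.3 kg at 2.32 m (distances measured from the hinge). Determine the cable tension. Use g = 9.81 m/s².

Take moments about the hinge.
Beam weight: 21.4 × 9.81 = 209.9 N down at 1.455 m → arm 1.455 m, τ = 209.9 × 1.455 = 305.4 N·m clockwise.
Crate: 9.55 × 9.81 = 93.69 N down at 0.902 m → arm 0.902 m, τ = 93.69 × 0.902 = 84.51 N·m clockwise.
Bag of cement: 42.3 × 9.81 = 415 N down at 2.32 m → arm 2.32 m, τ = 415 × 2.32 = 962.8 N·m clockwise.
Total clockwise load moment = 1353 N·m.
The cable tension T acts at 1.51 m; only its component perpendicular to the boom, T sinθ, produces torque. sin 62.5° = 0.887.
Setting net torque to zero: T × 1.51 × 0.887 = 1353 → T = 1353 / 1.339 = 1010 N.

T ≈ 1010 N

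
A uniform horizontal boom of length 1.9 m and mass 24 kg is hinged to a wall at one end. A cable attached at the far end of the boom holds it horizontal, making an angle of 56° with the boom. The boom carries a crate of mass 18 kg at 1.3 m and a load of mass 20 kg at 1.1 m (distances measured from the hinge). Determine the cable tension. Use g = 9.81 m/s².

T ≈ 425 N

Taking torques about the hinge:
Beam weight: 24 × 9.81 = 235.4 N down at 0.95 m → arm 0.95 m, τ = 235.4 × 0.95 = 223.6 N·m clockwise.
Crate: 18 × 9.81 = 176.6 N down at 1.3 m → arm 1.3 m, τ = 176.6 × 1.3 = 229.6 N·m clockwise.
Load: 20 × 9.81 = 196.2 N down at 1.1 m → arm 1.1 m, τ = 196.2 × 1.1 = 215.8 N·m clockwise.
Total clockwise load moment = 669 N·m.
The cable tension T acts at 1.9 m; only its component perpendicular to the boom, T sinθ, produces torque. sin 56° = 0.829.
Στ = 0 ⇒ T × 1.9 × 0.829 = 669 ⇒ T = 669 / 1.575 = 425 N.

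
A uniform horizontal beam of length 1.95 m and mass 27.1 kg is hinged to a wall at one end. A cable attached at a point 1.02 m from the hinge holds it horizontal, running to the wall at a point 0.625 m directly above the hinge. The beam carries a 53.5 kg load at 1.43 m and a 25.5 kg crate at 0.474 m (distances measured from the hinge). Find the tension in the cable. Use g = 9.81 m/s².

T ≈ 2120 N

Sum moments about the hinge (the unknown hinge reaction has zero arm there).
Beam weight: 27.1 × 9.81 = 265.9 N down at 0.975 m → arm 0.975 m, τ = 265.9 × 0.975 = 259.3 N·m clockwise.
Load: 53.5 × 9.81 = 524.8 N down at 1.43 m → arm 1.43 m, τ = 524.8 × 1.43 = 750.5 N·m clockwise.
Crate: 25.5 × 9.81 = 250.2 N down at 0.474 m → arm 0.474 m, τ = 250.2 × 0.474 = 118.6 N·m clockwise.
Total clockwise load moment = 1128 N·m.
The cable tension T acts at 1.02 m; only its component perpendicular to the beam, T sinθ, produces torque. sinθ = h/√(h²+d²) = 0.625/√(0.625²+1.02²) = 0.5225.
Setting net torque to zero: T × 1.02 × 0.5225 = 1128 → T = 1128 / 0.5329 = 2120 N.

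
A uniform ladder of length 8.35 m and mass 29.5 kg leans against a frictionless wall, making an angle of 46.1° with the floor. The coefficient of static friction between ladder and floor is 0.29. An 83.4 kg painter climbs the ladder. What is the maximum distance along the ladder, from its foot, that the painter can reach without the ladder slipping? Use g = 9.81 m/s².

d ≈ 1.93 m

Choose the foot of the ladder as the axis so the floor normal and friction both act there and drop out.
Ladder weight 29.5×9.81 = 289.4 N acts at 4.175 m along the ladder; its horizontal arm is 4.175·cos46.1° = 2.895 m → τ = 837.8 N·m clockwise.
Painter weight 83.4×9.81 = 818.2 N at distance d → arm d·cos46.1° → τ = 818.2·d·0.6934 clockwise.
Wall normal N at the top has arm L sinθ = 6.017 m counterclockwise, so Στ = 0 gives N·6.017 = 837.8 + 567.3·d.
ΣFy = 0 ⇒ N_floor = 1108 N, so the maximum friction is μ_s·N_floor = 0.29×1108 = 321.3 N. ΣFx = 0 ⇒ N_wall = f, so at the slipping point N = 321.3 N.
Substituting: 321.3×6.017 = 837.8 + 567.3·d ⇒ d = (1933 − 837.8) / 567.3 = 1.93 m.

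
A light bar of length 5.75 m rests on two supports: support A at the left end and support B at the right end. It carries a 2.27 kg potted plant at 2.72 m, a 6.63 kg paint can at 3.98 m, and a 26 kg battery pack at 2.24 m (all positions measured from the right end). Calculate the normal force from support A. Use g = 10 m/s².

R_A ≈ 158 N

Taking torques about support B:
Potted plant: 2.27 × 10 = 22.7 N down at 2.72 m → arm 2.72 m, τ = 22.7 × 2.72 = 61.74 N·m counterclockwise.
Paint can: 6.63 × 10 = 66.3 N down at 3.98 m → arm 3.98 m, τ = 66.3 × 3.98 = 263.9 N·m counterclockwise.
Battery pack: 26 × 10 = 260 N down at 2.24 m → arm 2.24 m, τ = 260 × 2.24 = 582.4 N·m counterclockwise.
Net load moment about support B = 908 N·m counterclockwise.
Reaction R at support A is upward at 5.75 m, arm 5.75 m → moment R × 5.75 clockwise.
For rotational equilibrium, R × 5.75 = 908, so R = 158 N.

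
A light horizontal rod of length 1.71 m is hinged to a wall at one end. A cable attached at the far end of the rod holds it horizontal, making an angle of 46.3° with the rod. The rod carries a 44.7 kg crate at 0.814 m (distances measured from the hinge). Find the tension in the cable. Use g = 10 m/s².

T ≈ 294 N

Sum moments about the hinge (the unknown hinge reaction has zero arm there).
Crate: 44.7 × 10 = 447 N down at 0.814 m → arm 0.814 m, τ = 447 × 0.814 = 363.9 N·m clockwise.
Total clockwise load moment = 363.9 N·m.
The cable tension T acts at 1.71 m; only its component perpendicular to the rod, T sinθ, produces torque. sin 46.3° = 0.723.
Setting net torque to zero: T × 1.71 × 0.723 = 363.9 → T = 363.9 / 1.236 = 294 N.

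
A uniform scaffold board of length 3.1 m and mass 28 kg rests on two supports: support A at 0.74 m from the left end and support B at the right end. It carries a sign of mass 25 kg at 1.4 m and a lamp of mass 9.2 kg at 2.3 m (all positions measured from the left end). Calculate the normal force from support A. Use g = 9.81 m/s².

About support B:
Beam weight: 28 × 9.81 = 274.7 N down at 1.55 m → arm 1.55 m, τ = 274.7 × 1.55 = 425.8 N·m counterclockwise.
Sign: 25 × 9.81 = 245.2 N down at 1.4 m → arm 1.7 m, τ = 245.2 × 1.7 = 416.8 N·m counterclockwise.
Lamp: 9.2 × 9.81 = 90.25 N down at 2.3 m → arm 0.8 m, τ = 90.25 × 0.8 = 72.2 N·m counterclockwise.
Net load moment about support B = 914.8 N·m counterclockwise.
Reaction R at support A is upward at 0.74 m, arm 2.36 m → moment R × 2.36 clockwise.
Στ = 0 ⇒ R × 2.36 = 914.8 ⇒ R = 388 N.

R_A ≈ 388 N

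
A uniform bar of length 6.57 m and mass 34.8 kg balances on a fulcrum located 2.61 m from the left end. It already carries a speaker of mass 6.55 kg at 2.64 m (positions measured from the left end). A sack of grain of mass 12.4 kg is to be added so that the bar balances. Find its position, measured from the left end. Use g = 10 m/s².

About the fulcrum (at 2.61 m from the left end):
Beam weight: 34.8 × 10 = 348 N down at 3.285 m → arm 0.675 m, τ = 348 × 0.675 = 234.9 N·m clockwise.
Speaker: 6.55 × 10 = 65.5 N down at 2.64 m → arm 0.03 m, τ = 65.5 × 0.03 = 1.965 N·m clockwise.
Net moment of existing loads = 236.9 N·m clockwise.
The sack of grain weighs 12.4 × 10 = 124 N and must supply an equal counterclockwise moment, so its lever arm about the fulcrum is 236.9 / 124 = 1.91 m.
That puts it at 2.61 − 1.91 = 0.7 m from the left end.

x ≈ 0.7 m from the left end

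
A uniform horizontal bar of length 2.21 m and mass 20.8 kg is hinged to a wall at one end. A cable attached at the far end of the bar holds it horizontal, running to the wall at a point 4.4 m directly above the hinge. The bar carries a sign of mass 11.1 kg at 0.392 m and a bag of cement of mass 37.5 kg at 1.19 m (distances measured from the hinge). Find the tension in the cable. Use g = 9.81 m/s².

T ≈ 357 N

Choose the hinge as the axis so the unknown hinge reaction has zero arm there.
Beam weight: 20.8 × 9.81 = 204 N down at 1.105 m → arm 1.105 m, τ = 204 × 1.105 = 225.4 N·m clockwise.
Sign: 11.1 × 9.81 = 108.9 N down at 0.392 m → arm 0.392 m, τ = 108.9 × 0.392 = 42.69 N·m clockwise.
Bag of cement: 37.5 × 9.81 = 367.9 N down at 1.19 m → arm 1.19 m, τ = 367.9 × 1.19 = 437.8 N·m clockwise.
Total clockwise load moment = 705.9 N·m.
The cable tension T acts at 2.21 m; only its component perpendicular to the bar, T sinθ, produces torque. sinθ = h/√(h²+d²) = 4.4/√(4.4²+2.21²) = 0.8936.
Στ = 0 ⇒ T × 2.21 × 0.8936 = 705.9 ⇒ T = 705.9 / 1.975 = 357 N.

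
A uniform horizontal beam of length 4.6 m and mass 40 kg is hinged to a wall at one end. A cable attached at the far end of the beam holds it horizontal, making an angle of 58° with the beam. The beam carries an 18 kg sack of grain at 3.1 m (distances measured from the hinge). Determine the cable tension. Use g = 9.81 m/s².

About the hinge:
Beam weight: 40 × 9.81 = 392.4 N down at 2.3 m → arm 2.3 m, τ = 392.4 × 2.3 = 902.5 N·m clockwise.
Sack of grain: 18 × 9.81 = 176.6 N down at 3.1 m → arm 3.1 m, τ = 176.6 × 3.1 = 547.5 N·m clockwise.
Total clockwise load moment = 1450 N·m.
The cable tension T acts at 4.6 m; only its component perpendicular to the beam, T sinθ, produces torque. sin 58° = 0.848.
Setting net torque to zero: T × 4.6 × 0.848 = 1450 → T = 1450 / 3.901 = 372 N.

T ≈ 372 N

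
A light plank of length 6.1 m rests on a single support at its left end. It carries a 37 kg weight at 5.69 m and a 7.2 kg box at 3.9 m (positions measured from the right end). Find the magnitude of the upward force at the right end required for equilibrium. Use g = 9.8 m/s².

F ≈ 49.8 N

Sum moments about the left end (the unknown pivot reaction has zero arm there).
Weight: 37 × 9.8 = 362.6 N down at 5.69 m → arm 0.41 m, τ = 362.6 × 0.41 = 148.7 N·m clockwise.
Box: 7.2 × 9.8 = 70.56 N down at 3.9 m → arm 2.2 m, τ = 70.56 × 2.2 = 155.2 N·m clockwise.
Net moment of the loads = 303.9 N·m clockwise.
The upward force F acts at the right end, arm 6.1 m, giving F × 6.1 counterclockwise.
For rotational equilibrium, F × 6.1 = 303.9, so F = 303.9 / 6.1 = 49.8 N.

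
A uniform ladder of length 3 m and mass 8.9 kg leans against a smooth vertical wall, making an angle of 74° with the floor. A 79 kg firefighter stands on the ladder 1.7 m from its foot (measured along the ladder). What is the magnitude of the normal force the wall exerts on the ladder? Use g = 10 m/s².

Take moments about the foot of the ladder.
Ladder weight 8.9×10 = 89 N acts at 1.5 m along the ladder; its horizontal arm is 1.5·cos74° = 0.4135 m → τ = 36.8 N·m clockwise.
Firefighter: 79×10 = 790 N at 1.7 m → arm 0.4686 m → τ = 370.2 N·m clockwise.
Wall normal N acts horizontally at the top; its moment arm is the height L sinθ = 3·sin74° = 2.884 m, counterclockwise.
For rotational equilibrium, N × 2.884 = 407, so N = 141 N.

N_wall ≈ 141 N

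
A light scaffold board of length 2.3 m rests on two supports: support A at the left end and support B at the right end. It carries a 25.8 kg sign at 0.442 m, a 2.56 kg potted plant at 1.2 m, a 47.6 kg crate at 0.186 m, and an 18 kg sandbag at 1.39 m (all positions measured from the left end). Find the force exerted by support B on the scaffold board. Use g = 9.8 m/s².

Choose support A as the axis so its reaction then has zero moment arm.
Sign: 25.8 × 9.8 = 252.8 N down at 0.442 m → arm 0.442 m, τ = 252.8 × 0.442 = 111.7 N·m clockwise.
Potted plant: 2.56 × 9.8 = 25.09 N down at 1.2 m → arm 1.2 m, τ = 25.09 × 1.2 = 30.11 N·m clockwise.
Crate: 47.6 × 9.8 = 466.5 N down at 0.186 m → arm 0.186 m, τ = 466.5 × 0.186 = 86.77 N·m clockwise.
Sandbag: 18 × 9.8 = 176.4 N down at 1.39 m → arm 1.39 m, τ = 176.4 × 1.39 = 245.2 N·m clockwise.
Net load moment about support A = 473.8 N·m clockwise.
Reaction R at support B is upward at 2.3 m, arm 2.3 m → moment R × 2.3 counterclockwise.
Balancing moments: R × 2.3 = 473.8, giving R = 206 N.

R_B ≈ 206 N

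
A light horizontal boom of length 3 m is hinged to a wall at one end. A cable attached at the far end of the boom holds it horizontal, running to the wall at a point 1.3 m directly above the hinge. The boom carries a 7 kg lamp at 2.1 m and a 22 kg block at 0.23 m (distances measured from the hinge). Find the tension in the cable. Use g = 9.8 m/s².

T ≈ 162 N

Take moments about the hinge.
Lamp: 7 × 9.8 = 68.6 N down at 2.1 m → arm 2.1 m, τ = 68.6 × 2.1 = 144.1 N·m clockwise.
Block: 22 × 9.8 = 215.6 N down at 0.23 m → arm 0.23 m, τ = 215.6 × 0.23 = 49.59 N·m clockwise.
Total clockwise load moment = 193.7 N·m.
The cable tension T acts at 3 m; only its component perpendicular to the boom, T sinθ, produces torque. sinθ = h/√(h²+d²) = 1.3/√(1.3²+3²) = 0.3976.
For rotational equilibrium, T × 3 × 0.3976 = 193.7, so T = 193.7 / 1.193 = 162 N.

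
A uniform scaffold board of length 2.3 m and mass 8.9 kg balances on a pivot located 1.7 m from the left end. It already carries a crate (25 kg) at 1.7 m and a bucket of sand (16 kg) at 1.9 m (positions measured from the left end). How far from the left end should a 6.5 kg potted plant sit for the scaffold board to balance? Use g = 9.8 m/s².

x ≈ 1.96 m from the left end

Taking torques about the pivot (at 1.7 m from the left end):
Beam weight: 8.9 × 9.8 = 87.22 N down at 1.15 m → arm 0.55 m, τ = 87.22 × 0.55 = 47.97 N·m counterclockwise.
Crate: acts at the pivot, moment arm 0 → no torque.
Bucket of sand: 16 × 9.8 = 156.8 N down at 1.9 m → arm 0.2 m, τ = 156.8 × 0.2 = 31.36 N·m clockwise.
Net moment of existing loads = 16.61 N·m counterclockwise.
The potted plant weighs 6.5 × 9.8 = 63.7 N and must supply an equal clockwise moment, so its lever arm about the pivot is 16.61 / 63.7 = 0.261 m.
That puts it at 1.7 + 0.261 = 1.96 m from the left end.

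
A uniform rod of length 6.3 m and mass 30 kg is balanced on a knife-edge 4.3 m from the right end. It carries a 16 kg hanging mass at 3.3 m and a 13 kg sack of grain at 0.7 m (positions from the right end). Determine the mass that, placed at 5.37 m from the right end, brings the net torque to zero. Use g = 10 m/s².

m ≈ 90.9 kg

Take moments about the knife-edge (at 4.3 m from the right end).
Beam weight: 30 × 10 = 300 N down at 3.15 m → arm 1.15 m, τ = 300 × 1.15 = 345 N·m clockwise.
Hanging mass: 16 × 10 = 160 N down at 3.3 m → arm 1 m, τ = 160 × 1 = 160 N·m clockwise.
Sack of grain: 13 × 10 = 130 N down at 0.7 m → arm 3.6 m, τ = 130 × 3.6 = 468 N·m clockwise.
Net moment of known loads = 973 N·m clockwise.
An unknown mass m at 5.37 m has arm 1.07 m; its moment is m·g·1.07 counterclockwise.
For rotational equilibrium, m × 10 × 1.07 = 973, so m = 973 / (10 × 1.07) = 90.9 kg.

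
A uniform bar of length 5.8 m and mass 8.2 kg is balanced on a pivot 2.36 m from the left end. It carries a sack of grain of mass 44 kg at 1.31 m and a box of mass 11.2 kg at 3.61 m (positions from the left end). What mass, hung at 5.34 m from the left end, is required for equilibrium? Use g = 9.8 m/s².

Choose the pivot (at 2.36 m from the left end) as the axis so the support reaction has zero arm there.
Beam weight: 8.2 × 9.8 = 80.36 N down at 2.9 m → arm 0.54 m, τ = 80.36 × 0.54 = 43.39 N·m clockwise.
Sack of grain: 44 × 9.8 = 431.2 N down at 1.31 m → arm 1.05 m, τ = 431.2 × 1.05 = 452.8 N·m counterclockwise.
Box: 11.2 × 9.8 = 109.8 N down at 3.61 m → arm 1.25 m, τ = 109.8 × 1.25 = 137.2 N·m clockwise.
Net moment of known loads = 272.2 N·m counterclockwise.
An unknown mass m at 5.34 m has arm 2.98 m; its moment is m·g·2.98 clockwise.
Setting net torque to zero: m × 9.8 × 2.98 = 272.2 → m = 272.2 / (9.8 × 2.98) = 9.32 kg.

m ≈ 9.32 kg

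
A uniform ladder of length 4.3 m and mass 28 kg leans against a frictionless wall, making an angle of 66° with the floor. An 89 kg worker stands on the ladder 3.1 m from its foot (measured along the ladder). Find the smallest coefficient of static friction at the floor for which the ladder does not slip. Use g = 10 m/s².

μ_min ≈ 0.297

Taking torques about the foot of the ladder:
Ladder weight 28×10 = 280 N acts at 2.15 m along the ladder; its horizontal arm is 2.15·cos66° = 0.8745 m → τ = 244.9 N·m clockwise.
Worker: 89×10 = 890 N at 3.1 m → arm 1.261 m → τ = 1122 N·m clockwise.
Wall normal N acts horizontally at the top; its moment arm is the height L sinθ = 4.3·sin66° = 3.928 m, counterclockwise.
Setting net torque to zero: N × 3.928 = 1367 → N = 348 N.
ΣFx = 0 ⇒ f = N_wall = 348 N. ΣFy = 0 ⇒ N_floor = 1170 N.
μ_min = f / N_floor = 348 / 1170 = 0.297.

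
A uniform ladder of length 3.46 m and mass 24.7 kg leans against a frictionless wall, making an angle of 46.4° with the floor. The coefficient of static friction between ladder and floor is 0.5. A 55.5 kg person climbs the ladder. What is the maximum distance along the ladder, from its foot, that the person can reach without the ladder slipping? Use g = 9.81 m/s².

d ≈ 1.86 m

Take moments about the foot of the ladder.
Ladder weight 24.7×9.81 = 242.3 N acts at 1.73 m along the ladder; its horizontal arm is 1.73·cos46.4° = 1.193 m → τ = 289.1 N·m clockwise.
Person weight 55.5×9.81 = 544.5 N at distance d → arm d·cos46.4° → τ = 544.5·d·0.6896 clockwise.
Wall normal N at the top has arm L sinθ = 2.506 m counterclockwise, so Στ = 0 gives N·2.506 = 289.1 + 375.5·d.
ΣFy = 0 ⇒ N_floor = 786.8 N, so the maximum friction is μ_s·N_floor = 0.5×786.8 = 393.4 N. ΣFx = 0 ⇒ N_wall = f, so at the slipping point N = 393.4 N.
Substituting: 393.4×2.506 = 289.1 + 375.5·d ⇒ d = (985.9 − 289.1) / 375.5 = 1.86 m.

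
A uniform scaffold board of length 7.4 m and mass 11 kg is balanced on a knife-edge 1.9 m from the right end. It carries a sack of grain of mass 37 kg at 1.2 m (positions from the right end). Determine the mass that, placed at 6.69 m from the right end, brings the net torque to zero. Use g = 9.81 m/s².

m ≈ 1.27 kg

About the knife-edge (at 1.9 m from the right end):
Beam weight: 11 × 9.81 = 107.9 N down at 3.7 m → arm 1.8 m, τ = 107.9 × 1.8 = 194.2 N·m counterclockwise.
Sack of grain: 37 × 9.81 = 363 N down at 1.2 m → arm 0.7 m, τ = 363 × 0.7 = 254.1 N·m clockwise.
Net moment of known loads = 59.9 N·m clockwise.
An unknown mass m at 6.69 m has arm 4.79 m; its moment is m·g·4.79 counterclockwise.
Setting net torque to zero: m × 9.81 × 4.79 = 59.9 → m = 59.9 / (9.81 × 4.79) = 1.27 kg.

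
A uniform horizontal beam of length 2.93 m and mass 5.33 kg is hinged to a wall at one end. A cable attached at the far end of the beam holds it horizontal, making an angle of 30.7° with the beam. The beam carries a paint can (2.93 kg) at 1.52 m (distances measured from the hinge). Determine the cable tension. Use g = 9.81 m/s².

T ≈ 80.4 N

Choose the hinge as the axis so the unknown hinge reaction has zero arm there.
Beam weight: 5.33 × 9.81 = 52.29 N down at 1.465 m → arm 1.465 m, τ = 52.29 × 1.465 = 76.6 N·m clockwise.
Paint can: 2.93 × 9.81 = 28.74 N down at 1.52 m → arm 1.52 m, τ = 28.74 × 1.52 = 43.68 N·m clockwise.
Total clockwise load moment = 120.3 N·m.
The cable tension T acts at 2.93 m; only its component perpendicular to the beam, T sinθ, produces torque. sin 30.7° = 0.5105.
For rotational equilibrium, T × 2.93 × 0.5105 = 120.3, so T = 120.3 / 1.496 = 80.4 N.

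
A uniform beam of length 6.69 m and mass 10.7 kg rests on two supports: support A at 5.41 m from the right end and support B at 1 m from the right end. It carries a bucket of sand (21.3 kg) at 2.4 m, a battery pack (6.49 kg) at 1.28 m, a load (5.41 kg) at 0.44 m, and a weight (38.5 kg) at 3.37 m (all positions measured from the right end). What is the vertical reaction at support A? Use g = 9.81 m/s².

R_A ≈ 322 N

Choose support B as the axis so its reaction then has zero moment arm.
Beam weight: 10.7 × 9.81 = 105 N down at 3.345 m → arm 2.345 m, τ = 105 × 2.345 = 246.2 N·m counterclockwise.
Bucket of sand: 21.3 × 9.81 = 209 N down at 2.4 m → arm 1.4 m, τ = 209 × 1.4 = 292.6 N·m counterclockwise.
Battery pack: 6.49 × 9.81 = 63.67 N down at 1.28 m → arm 0.28 m, τ = 63.67 × 0.28 = 17.83 N·m counterclockwise.
Load: 5.41 × 9.81 = 53.07 N down at 0.44 m → arm 0.56 m, τ = 53.07 × 0.56 = 29.72 N·m clockwise.
Weight: 38.5 × 9.81 = 377.7 N down at 3.37 m → arm 2.37 m, τ = 377.7 × 2.37 = 895.1 N·m counterclockwise.
Net load moment about support B = 1422 N·m counterclockwise.
Reaction R at support A is upward at 5.41 m, arm 4.41 m → moment R × 4.41 clockwise.
Setting net torque to zero: R × 4.41 = 1422 → R = 322 N.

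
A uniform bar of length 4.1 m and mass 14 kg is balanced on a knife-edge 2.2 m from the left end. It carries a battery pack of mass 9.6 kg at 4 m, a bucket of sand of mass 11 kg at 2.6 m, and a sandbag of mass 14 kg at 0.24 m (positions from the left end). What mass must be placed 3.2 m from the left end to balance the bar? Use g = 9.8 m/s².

Take moments about the knife-edge (at 2.2 m from the left end).
Beam weight: 14 × 9.8 = 137.2 N down at 2.05 m → arm 0.15 m, τ = 137.2 × 0.15 = 20.58 N·m counterclockwise.
Battery pack: 9.6 × 9.8 = 94.08 N down at 4 m → arm 1.8 m, τ = 94.08 × 1.8 = 169.3 N·m clockwise.
Bucket of sand: 11 × 9.8 = 107.8 N down at 2.6 m → arm 0.4 m, τ = 107.8 × 0.4 = 43.12 N·m clockwise.
Sandbag: 14 × 9.8 = 137.2 N down at 0.24 m → arm 1.96 m, τ = 137.2 × 1.96 = 268.9 N·m counterclockwise.
Net moment of known loads = 77.06 N·m counterclockwise.
An unknown mass m at 3.2 m has arm 1 m; its moment is m·g·1 clockwise.
Στ = 0 ⇒ m × 9.8 × 1 = 77.06 ⇒ m = 77.06 / (9.8 × 1) = 7.86 kg.

m ≈ 7.86 kg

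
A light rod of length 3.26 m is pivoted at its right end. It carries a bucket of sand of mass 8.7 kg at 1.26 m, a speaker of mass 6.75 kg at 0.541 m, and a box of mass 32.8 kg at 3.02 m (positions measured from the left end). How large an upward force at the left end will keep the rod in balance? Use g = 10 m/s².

F ≈ 134 N

Take moments about the right end.
Bucket of sand: 8.7 × 10 = 87 N down at 1.26 m → arm 2 m, τ = 87 × 2 = 174 N·m counterclockwise.
Speaker: 6.75 × 10 = 67.5 N down at 0.541 m → arm 2.719 m, τ = 67.5 × 2.719 = 183.5 N·m counterclockwise.
Box: 32.8 × 10 = 328 N down at 3.02 m → arm 0.24 m, τ = 328 × 0.24 = 78.72 N·m counterclockwise.
Net moment of the loads = 436.2 N·m counterclockwise.
The upward force F acts at the left end, arm 3.26 m, giving F × 3.26 clockwise.
Balancing moments: F × 3.26 = 436.2, giving F = 436.2 / 3.26 = 134 N.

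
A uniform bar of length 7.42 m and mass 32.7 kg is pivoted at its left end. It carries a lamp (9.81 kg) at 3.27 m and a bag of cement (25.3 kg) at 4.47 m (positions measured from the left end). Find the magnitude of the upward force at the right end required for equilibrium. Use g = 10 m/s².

F ≈ 359 N

Choose the left end as the axis so the unknown pivot reaction has zero arm there.
Beam weight: 32.7 × 10 = 327 N down at 3.71 m → arm 3.71 m, τ = 327 × 3.71 = 1213 N·m clockwise.
Lamp: 9.81 × 10 = 98.1 N down at 3.27 m → arm 3.27 m, τ = 98.1 × 3.27 = 320.8 N·m clockwise.
Bag of cement: 25.3 × 10 = 253 N down at 4.47 m → arm 4.47 m, τ = 253 × 4.47 = 1131 N·m clockwise.
Net moment of the loads = 2665 N·m clockwise.
The upward force F acts at the right end, arm 7.42 m, giving F × 7.42 counterclockwise.
Balancing moments: F × 7.42 = 2665, giving F = 2665 / 7.42 = 359 N.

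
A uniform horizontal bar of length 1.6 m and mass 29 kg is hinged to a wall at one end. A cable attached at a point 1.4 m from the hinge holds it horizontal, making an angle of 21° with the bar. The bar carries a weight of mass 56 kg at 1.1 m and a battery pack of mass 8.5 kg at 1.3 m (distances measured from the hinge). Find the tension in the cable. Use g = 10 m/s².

T ≈ 1910 N

Choose the hinge as the axis so the unknown hinge reaction has zero arm there.
Beam weight: 29 × 10 = 290 N down at 0.8 m → arm 0.8 m, τ = 290 × 0.8 = 232 N·m clockwise.
Weight: 56 × 10 = 560 N down at 1.1 m → arm 1.1 m, τ = 560 × 1.1 = 616 N·m clockwise.
Battery pack: 8.5 × 10 = 85 N down at 1.3 m → arm 1.3 m, τ = 85 × 1.3 = 110.5 N·m clockwise.
Total clockwise load moment = 958.5 N·m.
The cable tension T acts at 1.4 m; only its component perpendicular to the bar, T sinθ, produces torque. sin 21° = 0.3584.
Balancing moments: T × 1.4 × 0.3584 = 958.5, giving T = 958.5 / 0.5018 = 1910 N.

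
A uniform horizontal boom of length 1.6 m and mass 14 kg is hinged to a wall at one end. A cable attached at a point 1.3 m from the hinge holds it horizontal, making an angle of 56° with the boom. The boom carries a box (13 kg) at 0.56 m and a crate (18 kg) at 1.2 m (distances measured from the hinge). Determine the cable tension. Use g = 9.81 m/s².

Choose the hinge as the axis so the unknown hinge reaction has zero arm there.
Beam weight: 14 × 9.81 = 137.3 N down at 0.8 m → arm 0.8 m, τ = 137.3 × 0.8 = 109.8 N·m clockwise.
Box: 13 × 9.81 = 127.5 N down at 0.56 m → arm 0.56 m, τ = 127.5 × 0.56 = 71.4 N·m clockwise.
Crate: 18 × 9.81 = 176.6 N down at 1.2 m → arm 1.2 m, τ = 176.6 × 1.2 = 211.9 N·m clockwise.
Total clockwise load moment = 393.1 N·m.
The cable tension T acts at 1.3 m; only its component perpendicular to the boom, T sinθ, produces torque. sin 56° = 0.829.
Στ = 0 ⇒ T × 1.3 × 0.829 = 393.1 ⇒ T = 393.1 / 1.078 = 365 N.

T ≈ 365 N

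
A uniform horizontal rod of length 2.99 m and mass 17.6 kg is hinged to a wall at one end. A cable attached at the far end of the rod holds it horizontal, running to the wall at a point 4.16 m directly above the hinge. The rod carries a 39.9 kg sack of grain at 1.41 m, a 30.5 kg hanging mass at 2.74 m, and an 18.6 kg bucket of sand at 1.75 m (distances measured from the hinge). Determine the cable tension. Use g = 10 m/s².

Choose the hinge as the axis so the unknown hinge reaction has zero arm there.
Beam weight: 17.6 × 10 = 176 N down at 1.495 m → arm 1.495 m, τ = 176 × 1.495 = 263.1 N·m clockwise.
Sack of grain: 39.9 × 10 = 399 N down at 1.41 m → arm 1.41 m, τ = 399 × 1.41 = 562.6 N·m clockwise.
Hanging mass: 30.5 × 10 = 305 N down at 2.74 m → arm 2.74 m, τ = 305 × 2.74 = 835.7 N·m clockwise.
Bucket of sand: 18.6 × 10 = 186 N down at 1.75 m → arm 1.75 m, τ = 186 × 1.75 = 325.5 N·m clockwise.
Total clockwise load moment = 1987 N·m.
The cable tension T acts at 2.99 m; only its component perpendicular to the rod, T sinθ, produces torque. sinθ = h/√(h²+d²) = 4.16/√(4.16²+2.99²) = 0.812.
For rotational equilibrium, T × 2.99 × 0.812 = 1987, so T = 1987 / 2.428 = 818 N.

T ≈ 818 N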